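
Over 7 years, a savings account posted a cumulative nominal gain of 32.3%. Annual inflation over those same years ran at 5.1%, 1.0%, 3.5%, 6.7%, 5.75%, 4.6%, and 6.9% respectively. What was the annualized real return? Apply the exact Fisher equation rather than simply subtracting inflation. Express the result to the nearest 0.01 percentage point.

Cumulative inflation factor: 1.051 × 1.010 × 1.035 × 1.067 × 1.0575 × 1.046 × 1.069 ≈ 1.38618.
Nominal growth factor: 1.32300. Real growth factor = 1.32300 / 1.38618 ≈ 0.95442.
Annualized: 0.95442^(1/7) − 1 ≈ -0.00664.

-0.66%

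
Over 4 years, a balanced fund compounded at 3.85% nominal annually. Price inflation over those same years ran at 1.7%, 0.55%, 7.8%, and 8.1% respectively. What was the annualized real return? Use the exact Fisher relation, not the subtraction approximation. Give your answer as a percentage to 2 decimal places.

-0.60%

Cumulative inflation factor: 1.017 × 1.0055 × 1.078 × 1.081 ≈ 1.19165.
Nominal growth factor: 1.16312. Real growth factor = 1.16312 / 1.19165 ≈ 0.97606.
Annualized: 0.97606^(1/4) − 1 ≈ -0.00604.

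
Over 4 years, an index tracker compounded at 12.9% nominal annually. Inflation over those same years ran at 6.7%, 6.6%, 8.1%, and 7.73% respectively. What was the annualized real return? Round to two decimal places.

5.24%

Cumulative inflation factor: 1.067 × 1.066 × 1.081 × 1.0773 ≈ 1.32460.
Nominal growth factor: 1.62471. Real growth factor = 1.62471 / 1.32460 ≈ 1.22657.
Annualized: 1.22657^(1/4) − 1 ≈ 0.05238.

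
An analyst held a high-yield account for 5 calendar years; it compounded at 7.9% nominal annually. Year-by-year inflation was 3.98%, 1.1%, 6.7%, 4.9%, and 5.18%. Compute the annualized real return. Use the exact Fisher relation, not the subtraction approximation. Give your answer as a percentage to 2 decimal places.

3.40%

Cumulative inflation factor: 1.0398 × 1.011 × 1.067 × 1.049 × 1.0518 ≈ 1.23758.
Nominal growth factor: 1.46254. Real growth factor = 1.46254 / 1.23758 ≈ 1.18177.
Annualized: 1.18177^(1/5) − 1 ≈ 0.03397.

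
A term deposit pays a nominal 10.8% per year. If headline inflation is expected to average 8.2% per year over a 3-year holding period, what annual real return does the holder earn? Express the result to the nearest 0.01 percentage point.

2.40%

With constant rates the annual real return is the same each year: (1+10.8%)/(1+8.2%) − 1 = 0.02403.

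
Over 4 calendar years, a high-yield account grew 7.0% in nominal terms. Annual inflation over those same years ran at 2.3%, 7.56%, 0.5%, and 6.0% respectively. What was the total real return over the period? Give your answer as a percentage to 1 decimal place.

Cumulative inflation factor: 1.023 × 1.0756 × 1.005 × 1.060 ≈ 1.17219.
Nominal growth factor: 1.07000. Real growth factor = 1.07000 / 1.17219 ≈ 0.91282.
Total real return ≈ -8.7179%.

-8.7%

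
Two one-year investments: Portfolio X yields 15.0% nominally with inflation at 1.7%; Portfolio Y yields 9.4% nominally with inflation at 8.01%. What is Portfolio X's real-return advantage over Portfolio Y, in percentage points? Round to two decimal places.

Portfolio X real return: 1.150/1.017 − 1 = 13.078%.
Portfolio Y real return: 1.094/1.0801 − 1 = 1.287%.
Difference: 13.078 − 1.287 = 11.791 pp.

11.79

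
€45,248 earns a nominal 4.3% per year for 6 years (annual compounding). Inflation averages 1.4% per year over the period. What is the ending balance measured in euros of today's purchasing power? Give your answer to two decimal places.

Nominal value at maturity: €45,248 × (1 + 4.3%)^6 ≈ €58,251.25.
Price-level factor over 6 years: (1 + 1.4%)^6 ≈ 1.0869954595.
Dividing the nominal maturity value by the price-level factor gives the value in today's money.

€53,589.23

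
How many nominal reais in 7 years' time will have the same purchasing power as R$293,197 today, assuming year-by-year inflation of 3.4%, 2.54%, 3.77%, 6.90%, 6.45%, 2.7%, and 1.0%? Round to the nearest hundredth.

Cumulative price-level factor: 1.034 × 1.0254 × 1.0377 × 1.0690 × 1.0645 × 1.027 × 1.010 ≈ 1.2986761264.
The nominal amount required is R$293,197 scaled up by that factor.

R$380,767.94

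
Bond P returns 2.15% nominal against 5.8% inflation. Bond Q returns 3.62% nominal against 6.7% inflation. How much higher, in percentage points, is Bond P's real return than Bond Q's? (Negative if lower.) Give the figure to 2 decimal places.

Bond P real return: 1.0215/1.058 − 1 = -3.450%.
Bond Q real return: 1.0362/1.067 − 1 = -2.887%.
Difference: -3.450 − (-2.887) = -0.563 pp.

-0.56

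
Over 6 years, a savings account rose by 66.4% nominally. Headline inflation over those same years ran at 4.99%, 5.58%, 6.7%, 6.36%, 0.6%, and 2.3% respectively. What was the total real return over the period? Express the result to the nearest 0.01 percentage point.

28.53%

Cumulative inflation factor: 1.0499 × 1.0558 × 1.067 × 1.0636 × 1.006 × 1.023 ≈ 1.29463.
Nominal growth factor: 1.66400. Real growth factor = 1.66400 / 1.29463 ≈ 1.28531.
Total real return ≈ 28.5308%.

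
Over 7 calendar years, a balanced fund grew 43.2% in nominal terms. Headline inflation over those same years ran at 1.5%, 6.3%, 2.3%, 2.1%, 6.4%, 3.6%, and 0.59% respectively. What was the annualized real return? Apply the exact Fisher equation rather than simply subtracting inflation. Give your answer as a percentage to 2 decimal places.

1.97%

Cumulative inflation factor: 1.015 × 1.063 × 1.023 × 1.021 × 1.064 × 1.036 × 1.0059 ≈ 1.24956.
Nominal growth factor: 1.43200. Real growth factor = 1.43200 / 1.24956 ≈ 1.14600.
Annualized: 1.14600^(1/7) − 1 ≈ 0.01966.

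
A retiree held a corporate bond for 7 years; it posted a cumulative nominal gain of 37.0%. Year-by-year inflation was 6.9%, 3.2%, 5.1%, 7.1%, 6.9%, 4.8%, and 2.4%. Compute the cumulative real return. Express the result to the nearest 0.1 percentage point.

-3.8%

Cumulative inflation factor: 1.069 × 1.032 × 1.051 × 1.071 × 1.069 × 1.048 × 1.024 ≈ 1.42459.
Nominal growth factor: 1.37000. Real growth factor = 1.37000 / 1.42459 ≈ 0.96168.
Total real return ≈ -3.8317%.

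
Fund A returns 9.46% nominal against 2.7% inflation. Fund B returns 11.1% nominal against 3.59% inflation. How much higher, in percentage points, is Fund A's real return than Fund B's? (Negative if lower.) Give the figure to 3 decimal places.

-0.667

Fund A real return: 1.0946/1.027 − 1 = 6.5823%.
Fund B real return: 1.111/1.0359 − 1 = 7.2497%.
Difference: 6.5823 − 7.2497 = -0.6674 pp.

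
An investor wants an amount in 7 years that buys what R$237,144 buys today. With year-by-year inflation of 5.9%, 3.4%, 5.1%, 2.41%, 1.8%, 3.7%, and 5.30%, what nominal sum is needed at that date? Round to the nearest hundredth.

Cumulative price-level factor: 1.059 × 1.034 × 1.051 × 1.0241 × 1.018 × 1.037 × 1.0530 ≈ 1.3101363205.
The nominal amount required is R$237,144 scaled up by that factor.

R$310,690.97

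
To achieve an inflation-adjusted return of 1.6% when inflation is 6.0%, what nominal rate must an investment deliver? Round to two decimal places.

By the Fisher equation, 1 + r_nom = (1 + 1.6%)(1 + 6.0%) = 1.016 × 1.060 = 1.07696.
So r_nom = 7.696%.

7.70%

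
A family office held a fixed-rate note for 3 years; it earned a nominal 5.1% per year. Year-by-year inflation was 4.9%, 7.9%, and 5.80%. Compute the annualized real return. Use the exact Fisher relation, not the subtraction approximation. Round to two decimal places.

Cumulative inflation factor: 1.049 × 1.079 × 1.0580 ≈ 1.19752.
Nominal growth factor: 1.16094. Real growth factor = 1.16094 / 1.19752 ≈ 0.96945.
Annualized: 0.96945^(1/3) − 1 ≈ -0.01029.

-1.03%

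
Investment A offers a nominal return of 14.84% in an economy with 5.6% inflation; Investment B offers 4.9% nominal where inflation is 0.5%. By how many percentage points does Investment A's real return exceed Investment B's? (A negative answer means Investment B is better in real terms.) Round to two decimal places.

4.37

Investment A real return: 1.1484/1.056 − 1 = 8.750%.
Investment B real return: 1.049/1.005 − 1 = 4.378%.
Difference: 8.750 − 4.378 = 4.372 pp.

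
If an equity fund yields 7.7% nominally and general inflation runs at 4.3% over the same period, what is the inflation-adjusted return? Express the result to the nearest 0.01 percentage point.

3.26%

Real return via the Fisher equation: (1 + 7.7%)/(1 + 4.3%) − 1 = 1.077/1.043 − 1 ≈ 0.03260.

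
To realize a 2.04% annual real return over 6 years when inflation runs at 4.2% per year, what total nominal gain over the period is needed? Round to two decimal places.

44.49%

Required annual nominal rate: (1+2.04%)(1+4.2%) − 1 = 6.32568%.
Cumulative over 6 years: (1 + 0.0632568)^6 − 1 ≈ 0.44487.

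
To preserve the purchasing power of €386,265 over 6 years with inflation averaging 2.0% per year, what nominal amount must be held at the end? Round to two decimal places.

€434,997.13

Cumulative price-level factor: (1+2.0%)^6 ≈ 1.1261624193.
Multiplying €386,265 by the price-level factor gives the future nominal sum.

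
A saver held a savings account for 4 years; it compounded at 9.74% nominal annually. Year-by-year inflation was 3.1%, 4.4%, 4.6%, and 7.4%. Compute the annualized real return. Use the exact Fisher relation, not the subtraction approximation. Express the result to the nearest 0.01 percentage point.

4.65%

Cumulative inflation factor: 1.031 × 1.044 × 1.046 × 1.074 ≈ 1.20919.
Nominal growth factor: 1.45031. Real growth factor = 1.45031 / 1.20919 ≈ 1.19940.
Annualized: 1.19940^(1/4) − 1 ≈ 0.04650.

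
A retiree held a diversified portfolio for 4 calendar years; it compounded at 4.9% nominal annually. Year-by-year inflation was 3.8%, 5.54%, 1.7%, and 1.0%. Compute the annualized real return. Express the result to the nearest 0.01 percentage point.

1.85%

Cumulative inflation factor: 1.038 × 1.0554 × 1.017 × 1.010 ≈ 1.12527.
Nominal growth factor: 1.21088. Real growth factor = 1.21088 / 1.12527 ≈ 1.07608.
Annualized: 1.07608^(1/4) − 1 ≈ 0.01850.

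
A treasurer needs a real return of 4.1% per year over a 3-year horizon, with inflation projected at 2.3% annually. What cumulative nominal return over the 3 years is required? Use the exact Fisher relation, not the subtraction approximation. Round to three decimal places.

20.776%

Required annual nominal rate: (1+4.1%)(1+2.3%) − 1 = 6.4943%.
Cumulative over 3 years: (1 + 0.064943)^3 − 1 ≈ 0.20776.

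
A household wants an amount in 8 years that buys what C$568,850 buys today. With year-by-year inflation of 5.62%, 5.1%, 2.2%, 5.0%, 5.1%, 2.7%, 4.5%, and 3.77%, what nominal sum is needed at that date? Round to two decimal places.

Cumulative price-level factor: 1.0562 × 1.051 × 1.022 × 1.050 × 1.051 × 1.027 × 1.045 × 1.0377 ≈ 1.3942811015.
Multiplying C$568,850 by the price-level factor gives the future nominal sum.

C$793,136.80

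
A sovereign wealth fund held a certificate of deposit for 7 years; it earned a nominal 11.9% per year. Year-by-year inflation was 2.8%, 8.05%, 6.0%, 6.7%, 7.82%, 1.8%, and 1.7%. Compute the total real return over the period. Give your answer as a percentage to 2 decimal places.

56.66%

Cumulative inflation factor: 1.028 × 1.0805 × 1.060 × 1.067 × 1.0782 × 1.018 × 1.017 ≈ 1.40235.
Nominal growth factor: 2.19690. Real growth factor = 2.19690 / 1.40235 ≈ 1.56659.
Total real return ≈ 56.6586%.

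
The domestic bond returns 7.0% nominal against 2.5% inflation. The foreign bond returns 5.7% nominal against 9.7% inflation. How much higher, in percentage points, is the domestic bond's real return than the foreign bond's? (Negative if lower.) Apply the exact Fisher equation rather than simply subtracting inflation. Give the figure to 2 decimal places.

The domestic bond real return: 1.070/1.025 − 1 = 4.390%.
The foreign bond real return: 1.057/1.097 − 1 = -3.646%.
Difference: 4.390 − (-3.646) = 8.036 pp.

8.04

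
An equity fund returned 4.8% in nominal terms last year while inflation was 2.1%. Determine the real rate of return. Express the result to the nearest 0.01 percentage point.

Real return via the Fisher equation: (1 + 4.8%)/(1 + 2.1%) − 1 = 1.048/1.021 − 1 ≈ 0.02644.

2.64%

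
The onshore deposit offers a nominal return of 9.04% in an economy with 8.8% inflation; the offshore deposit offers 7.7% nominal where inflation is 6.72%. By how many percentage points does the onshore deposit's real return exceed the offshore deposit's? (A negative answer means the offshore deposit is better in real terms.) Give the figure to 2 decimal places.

The onshore deposit real return: 1.0904/1.088 − 1 = 0.221%.
The offshore deposit real return: 1.077/1.0672 − 1 = 0.918%.
Difference: 0.221 − 0.918 = -0.697 pp.

-0.70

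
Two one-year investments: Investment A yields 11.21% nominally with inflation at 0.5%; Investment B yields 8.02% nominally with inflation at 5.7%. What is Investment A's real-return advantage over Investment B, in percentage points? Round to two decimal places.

8.46

Investment A real return: 1.1121/1.005 − 1 = 10.657%.
Investment B real return: 1.0802/1.057 − 1 = 2.195%.
Difference: 10.657 − 2.195 = 8.462 pp.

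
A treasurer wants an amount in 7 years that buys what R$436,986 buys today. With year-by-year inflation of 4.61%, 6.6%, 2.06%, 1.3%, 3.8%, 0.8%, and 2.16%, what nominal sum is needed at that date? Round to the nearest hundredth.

Cumulative price-level factor: 1.0461 × 1.066 × 1.0206 × 1.013 × 1.038 × 1.008 × 1.0216 ≈ 1.2323503309.
Multiplying R$436,986 by the price-level factor gives the future nominal sum.

R$538,519.84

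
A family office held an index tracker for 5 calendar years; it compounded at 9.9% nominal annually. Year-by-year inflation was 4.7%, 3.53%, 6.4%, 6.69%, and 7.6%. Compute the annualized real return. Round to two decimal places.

3.90%

Cumulative inflation factor: 1.047 × 1.0353 × 1.064 × 1.0669 × 1.076 ≈ 1.32401.
Nominal growth factor: 1.60320. Real growth factor = 1.60320 / 1.32401 ≈ 1.21087.
Annualized: 1.21087^(1/5) − 1 ≈ 0.03901.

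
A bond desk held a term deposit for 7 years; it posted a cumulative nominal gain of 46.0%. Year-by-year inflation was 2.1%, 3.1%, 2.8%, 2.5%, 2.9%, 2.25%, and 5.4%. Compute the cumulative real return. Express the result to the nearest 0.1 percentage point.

18.7%

Cumulative inflation factor: 1.021 × 1.031 × 1.028 × 1.025 × 1.029 × 1.0225 × 1.054 ≈ 1.23004.
Nominal growth factor: 1.46000. Real growth factor = 1.46000 / 1.23004 ≈ 1.18695.
Total real return ≈ 18.6949%.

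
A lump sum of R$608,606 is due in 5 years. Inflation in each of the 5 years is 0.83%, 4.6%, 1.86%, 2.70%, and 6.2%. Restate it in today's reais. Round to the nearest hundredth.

R$519,416.98

Price-level factor over 5 years: 1.0083 × 1.046 × 1.0186 × 1.0270 × 1.062 ≈ 1.1717098583.
Purchasing power today: R$608,606 divided by that factor.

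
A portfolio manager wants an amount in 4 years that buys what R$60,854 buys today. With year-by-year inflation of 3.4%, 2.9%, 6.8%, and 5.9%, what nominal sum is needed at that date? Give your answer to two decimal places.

R$73,230.54

Cumulative price-level factor: 1.034 × 1.029 × 1.068 × 1.059 ≈ 1.2033809338.
Multiplying R$60,854 by the price-level factor gives the future nominal sum.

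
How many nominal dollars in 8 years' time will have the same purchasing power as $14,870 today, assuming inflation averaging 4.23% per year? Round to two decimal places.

$20,713.47

Cumulative price-level factor: (1+4.23%)^8 ≈ 1.3929704455.
Multiplying $14,870 by the price-level factor gives the future nominal sum.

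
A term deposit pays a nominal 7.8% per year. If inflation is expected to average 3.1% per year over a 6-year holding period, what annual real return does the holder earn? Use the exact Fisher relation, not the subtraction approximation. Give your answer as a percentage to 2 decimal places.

4.56%

With constant rates the annual real return is the same each year: (1+7.8%)/(1+3.1%) − 1 = 0.04559.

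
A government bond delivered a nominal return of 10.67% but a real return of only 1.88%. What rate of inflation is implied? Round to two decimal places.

From (1+r_nom) = (1+r_real)(1+π), we get 1+π = (1 + 10.67%)/(1 + 1.88%) = 1.1067/1.0188 ≈ 1.08628.
So π ≈ 8.6278%.

8.63%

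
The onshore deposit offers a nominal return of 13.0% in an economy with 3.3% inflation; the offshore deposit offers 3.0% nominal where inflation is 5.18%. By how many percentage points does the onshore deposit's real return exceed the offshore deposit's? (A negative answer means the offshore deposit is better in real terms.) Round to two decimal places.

The onshore deposit real return: 1.130/1.033 − 1 = 9.390%.
The offshore deposit real return: 1.030/1.0518 − 1 = -2.073%.
Difference: 9.390 − (-2.073) = 11.463 pp.

11.46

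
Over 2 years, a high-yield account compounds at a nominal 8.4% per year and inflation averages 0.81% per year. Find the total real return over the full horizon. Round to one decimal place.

15.6%

The annual real rate is (1+8.4%)/(1+0.81%) − 1 = 7.5290%.
Compounded over 2 years: (1 + 0.075290)^2 − 1 ≈ 0.15625.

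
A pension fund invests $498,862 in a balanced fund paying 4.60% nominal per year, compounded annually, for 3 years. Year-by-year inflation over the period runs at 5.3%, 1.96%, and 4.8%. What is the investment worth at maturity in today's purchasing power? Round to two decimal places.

$507,406.47

Nominal value at maturity: $498,862 × (1 + 4.60%)^3 ≈ $570,920.29.
Price-level factor over 3 years: 1.053 × 1.0196 × 1.048 = 1.1251734624.
Dividing the nominal maturity value by the price-level factor gives the value in today's money.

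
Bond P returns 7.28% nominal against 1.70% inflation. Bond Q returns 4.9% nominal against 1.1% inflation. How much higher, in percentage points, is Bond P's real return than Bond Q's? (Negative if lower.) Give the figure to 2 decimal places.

1.73

Bond P real return: 1.0728/1.0170 − 1 = 5.487%.
Bond Q real return: 1.049/1.011 − 1 = 3.759%.
Difference: 5.487 − 3.759 = 1.728 pp.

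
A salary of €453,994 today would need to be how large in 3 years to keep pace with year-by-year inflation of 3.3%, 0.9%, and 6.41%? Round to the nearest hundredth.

€503,528.49

Cumulative price-level factor: 1.033 × 1.009 × 1.0641 = 1.1091082377.
The nominal amount required is €453,994 scaled up by that factor.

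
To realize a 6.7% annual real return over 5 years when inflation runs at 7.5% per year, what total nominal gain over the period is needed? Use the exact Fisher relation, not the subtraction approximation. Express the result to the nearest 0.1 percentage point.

Required annual nominal rate: (1+6.7%)(1+7.5%) − 1 = 14.7025%.
Cumulative over 5 years: (1 + 0.147025)^5 − 1 ≈ 0.98547.

98.5%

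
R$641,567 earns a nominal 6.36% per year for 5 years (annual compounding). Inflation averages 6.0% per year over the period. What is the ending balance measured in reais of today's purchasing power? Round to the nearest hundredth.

Nominal value at maturity: R$641,567 × (1 + 6.36%)^5 ≈ R$873,240.08.
Price-level factor over 5 years: (1 + 6.0%)^5 = 1.3382255776.
The maturity value deflated by that factor is the answer in today's purchasing power.

R$652,535.79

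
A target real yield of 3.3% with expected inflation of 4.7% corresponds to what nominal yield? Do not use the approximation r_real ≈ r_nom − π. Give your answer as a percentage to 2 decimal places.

8.16%

By the Fisher equation, 1 + r_nom = (1 + 3.3%)(1 + 4.7%) = 1.033 × 1.047 = 1.081551.
So r_nom = 8.1551%.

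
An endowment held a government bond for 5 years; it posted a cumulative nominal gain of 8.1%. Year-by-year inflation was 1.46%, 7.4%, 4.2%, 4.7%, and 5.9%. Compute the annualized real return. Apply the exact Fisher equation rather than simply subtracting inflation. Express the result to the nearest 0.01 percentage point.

Cumulative inflation factor: 1.0146 × 1.074 × 1.042 × 1.047 × 1.059 ≈ 1.25895.
Nominal growth factor: 1.08100. Real growth factor = 1.08100 / 1.25895 ≈ 0.85865.
Annualized: 0.85865^(1/5) − 1 ≈ -0.03002.

-3.00%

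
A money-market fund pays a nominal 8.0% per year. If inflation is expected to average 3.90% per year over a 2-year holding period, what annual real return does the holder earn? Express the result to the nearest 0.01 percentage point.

3.95%

With constant rates the annual real return is the same each year: (1+8.0%)/(1+3.90%) − 1 = 0.03946.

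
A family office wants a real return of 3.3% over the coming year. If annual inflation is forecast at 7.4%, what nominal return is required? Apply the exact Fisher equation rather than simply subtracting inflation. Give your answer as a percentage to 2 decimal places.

10.94%

By the Fisher equation, 1 + r_nom = (1 + 3.3%)(1 + 7.4%) = 1.033 × 1.074 = 1.109442.
So r_nom = 10.9442%.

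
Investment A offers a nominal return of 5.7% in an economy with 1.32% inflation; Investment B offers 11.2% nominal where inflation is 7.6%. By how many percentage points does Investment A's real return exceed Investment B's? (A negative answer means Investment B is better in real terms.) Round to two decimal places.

0.98

Investment A real return: 1.057/1.0132 − 1 = 4.323%.
Investment B real return: 1.112/1.076 − 1 = 3.346%.
Difference: 4.323 − 3.346 = 0.977 pp.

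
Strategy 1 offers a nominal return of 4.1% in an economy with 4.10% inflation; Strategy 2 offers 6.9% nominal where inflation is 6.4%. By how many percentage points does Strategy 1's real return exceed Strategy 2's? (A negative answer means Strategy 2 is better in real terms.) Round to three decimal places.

-0.470

Strategy 1 real return: 1.041/1.0410 − 1 = 0.0000%.
Strategy 2 real return: 1.069/1.064 − 1 = 0.4699%.
Difference: 0.0000 − 0.4699 = -0.4699 pp.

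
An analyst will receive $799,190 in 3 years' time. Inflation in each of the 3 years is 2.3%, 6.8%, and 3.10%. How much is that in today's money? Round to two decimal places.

$709,487.08

Price-level factor over 3 years: 1.023 × 1.068 × 1.0310 = 1.126433484.
Purchasing power today: $799,190 divided by that factor.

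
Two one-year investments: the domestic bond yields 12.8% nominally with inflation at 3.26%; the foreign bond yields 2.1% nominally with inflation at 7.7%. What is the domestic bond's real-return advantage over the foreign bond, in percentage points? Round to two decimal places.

14.44

The domestic bond real return: 1.128/1.0326 − 1 = 9.239%.
The foreign bond real return: 1.021/1.077 − 1 = -5.200%.
Difference: 9.239 − (-5.200) = 14.439 pp.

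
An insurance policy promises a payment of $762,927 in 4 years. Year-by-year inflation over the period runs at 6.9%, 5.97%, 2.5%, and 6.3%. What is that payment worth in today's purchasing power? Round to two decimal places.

$618,109.21

Price-level factor over 4 years: 1.069 × 1.0597 × 1.025 × 1.063 ≈ 1.2342915888.
Purchasing power today: $762,927 divided by that factor.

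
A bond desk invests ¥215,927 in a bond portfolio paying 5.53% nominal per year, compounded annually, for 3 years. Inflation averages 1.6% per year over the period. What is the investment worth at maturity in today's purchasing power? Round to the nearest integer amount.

¥241,966

Nominal value at maturity: ¥215,927 × (1 + 5.53%)^3 ≈ ¥253,767.
Price-level factor over 3 years: (1 + 1.6%)^3 = 1.048772096.
The maturity value deflated by that factor is the answer in today's purchasing power.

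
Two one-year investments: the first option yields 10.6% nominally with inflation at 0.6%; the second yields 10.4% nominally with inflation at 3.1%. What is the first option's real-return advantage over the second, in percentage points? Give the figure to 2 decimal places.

The first option real return: 1.106/1.006 − 1 = 9.940%.
The second real return: 1.104/1.031 − 1 = 7.081%.
Difference: 9.940 − 7.081 = 2.859 pp.

2.86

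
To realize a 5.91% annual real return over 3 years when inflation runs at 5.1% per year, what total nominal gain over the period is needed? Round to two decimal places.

37.92%

Required annual nominal rate: (1+5.91%)(1+5.1%) − 1 = 11.31141%.
Cumulative over 3 years: (1 + 0.1131141)^3 − 1 ≈ 0.37917.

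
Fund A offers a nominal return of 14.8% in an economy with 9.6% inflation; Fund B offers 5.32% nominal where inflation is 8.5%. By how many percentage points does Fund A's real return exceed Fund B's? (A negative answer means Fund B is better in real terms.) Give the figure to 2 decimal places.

Fund A real return: 1.148/1.096 − 1 = 4.745%.
Fund B real return: 1.0532/1.085 − 1 = -2.931%.
Difference: 4.745 − (-2.931) = 7.676 pp.

7.68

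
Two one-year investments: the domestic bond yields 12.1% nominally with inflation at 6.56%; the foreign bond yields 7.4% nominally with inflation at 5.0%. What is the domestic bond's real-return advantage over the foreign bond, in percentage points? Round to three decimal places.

The domestic bond real return: 1.121/1.0656 − 1 = 5.1989%.
The foreign bond real return: 1.074/1.050 − 1 = 2.2857%.
Difference: 5.1989 − 2.2857 = 2.9132 pp.

2.913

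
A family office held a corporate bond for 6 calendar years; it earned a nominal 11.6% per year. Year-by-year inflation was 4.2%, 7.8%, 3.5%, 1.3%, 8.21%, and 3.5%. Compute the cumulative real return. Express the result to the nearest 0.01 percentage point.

Cumulative inflation factor: 1.042 × 1.078 × 1.035 × 1.013 × 1.0821 × 1.035 ≈ 1.31900.
Nominal growth factor: 1.93190. Real growth factor = 1.93190 / 1.31900 ≈ 1.46467.
Total real return ≈ 46.4675%.

46.47%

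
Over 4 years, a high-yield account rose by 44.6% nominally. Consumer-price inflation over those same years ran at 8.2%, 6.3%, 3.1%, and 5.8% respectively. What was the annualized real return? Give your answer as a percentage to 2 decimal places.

3.61%

Cumulative inflation factor: 1.082 × 1.063 × 1.031 × 1.058 ≈ 1.25460.
Nominal growth factor: 1.44600. Real growth factor = 1.44600 / 1.25460 ≈ 1.15256.
Annualized: 1.15256^(1/4) − 1 ≈ 0.03613.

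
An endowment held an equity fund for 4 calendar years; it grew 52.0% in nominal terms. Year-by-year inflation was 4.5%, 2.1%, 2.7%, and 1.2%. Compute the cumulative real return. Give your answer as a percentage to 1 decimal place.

Cumulative inflation factor: 1.045 × 1.021 × 1.027 × 1.012 ≈ 1.10890.
Nominal growth factor: 1.52000. Real growth factor = 1.52000 / 1.10890 ≈ 1.37073.
Total real return ≈ 37.0726%.

37.1%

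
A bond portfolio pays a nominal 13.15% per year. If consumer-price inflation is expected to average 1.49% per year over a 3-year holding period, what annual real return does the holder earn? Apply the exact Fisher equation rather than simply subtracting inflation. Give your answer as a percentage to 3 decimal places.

With constant rates the annual real return is the same each year: (1+13.15%)/(1+1.49%) − 1 = 0.11489.

11.489%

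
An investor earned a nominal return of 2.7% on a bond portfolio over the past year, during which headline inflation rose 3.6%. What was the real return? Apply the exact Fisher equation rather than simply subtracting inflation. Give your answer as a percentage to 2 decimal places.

-0.87%

Real return via the Fisher equation: (1 + 2.7%)/(1 + 3.6%) − 1 = 1.027/1.036 − 1 ≈ -0.00869.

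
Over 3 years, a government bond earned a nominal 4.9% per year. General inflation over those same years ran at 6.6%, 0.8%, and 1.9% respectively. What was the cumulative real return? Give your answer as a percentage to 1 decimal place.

5.4%

Cumulative inflation factor: 1.066 × 1.008 × 1.019 ≈ 1.09494.
Nominal growth factor: 1.15432. Real growth factor = 1.15432 / 1.09494 ≈ 1.05423.
Total real return ≈ 5.4228%.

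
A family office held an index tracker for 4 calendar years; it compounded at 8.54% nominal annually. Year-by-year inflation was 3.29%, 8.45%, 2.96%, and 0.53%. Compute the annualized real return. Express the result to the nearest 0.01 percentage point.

4.60%

Cumulative inflation factor: 1.0329 × 1.0845 × 1.0296 × 1.0053 ≈ 1.15945.
Nominal growth factor: 1.38790. Real growth factor = 1.38790 / 1.15945 ≈ 1.19704.
Annualized: 1.19704^(1/4) − 1 ≈ 0.04599.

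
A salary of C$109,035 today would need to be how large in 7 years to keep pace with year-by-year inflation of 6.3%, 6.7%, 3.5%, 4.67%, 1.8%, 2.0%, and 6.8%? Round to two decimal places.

Cumulative price-level factor: 1.063 × 1.067 × 1.035 × 1.0467 × 1.018 × 1.020 × 1.068 ≈ 1.3626347507.
The nominal amount required is C$109,035 scaled up by that factor.

C$148,574.88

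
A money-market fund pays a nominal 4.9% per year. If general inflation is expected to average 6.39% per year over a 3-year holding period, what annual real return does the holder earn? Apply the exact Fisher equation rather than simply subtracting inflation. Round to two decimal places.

With constant rates the annual real return is the same each year: (1+4.9%)/(1+6.39%) − 1 = -0.01401.

-1.40%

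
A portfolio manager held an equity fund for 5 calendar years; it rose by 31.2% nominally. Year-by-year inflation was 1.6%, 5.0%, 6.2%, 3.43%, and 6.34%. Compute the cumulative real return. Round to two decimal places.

5.29%

Cumulative inflation factor: 1.016 × 1.050 × 1.062 × 1.0343 × 1.0634 ≈ 1.24609.
Nominal growth factor: 1.31200. Real growth factor = 1.31200 / 1.24609 ≈ 1.05289.
Total real return ≈ 5.2890%.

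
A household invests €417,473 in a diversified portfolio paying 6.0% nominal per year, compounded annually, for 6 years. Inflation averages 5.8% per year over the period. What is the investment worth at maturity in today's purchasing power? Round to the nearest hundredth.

€422,230.48

Nominal value at maturity: €417,473 × (1 + 6.0%)^6 ≈ €592,193.43.
Price-level factor over 6 years: (1 + 5.8%)^6 ≈ 1.4025359636.
Dividing the nominal maturity value by the price-level factor gives the value in today's money.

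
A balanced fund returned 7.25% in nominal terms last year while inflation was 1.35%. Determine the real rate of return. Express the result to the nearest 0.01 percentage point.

Real return via the Fisher equation: (1 + 7.25%)/(1 + 1.35%) − 1 = 1.0725/1.0135 − 1 ≈ 0.05821.

5.82%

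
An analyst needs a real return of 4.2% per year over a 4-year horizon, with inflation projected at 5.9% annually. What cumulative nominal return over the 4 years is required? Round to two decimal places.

Required annual nominal rate: (1+4.2%)(1+5.9%) − 1 = 10.3478%.
Cumulative over 4 years: (1 + 0.103478)^4 − 1 ≈ 0.48270.

48.27%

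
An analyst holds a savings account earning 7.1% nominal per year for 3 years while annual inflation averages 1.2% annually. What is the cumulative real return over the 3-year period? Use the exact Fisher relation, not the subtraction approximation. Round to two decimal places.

The annual real rate is (1+7.1%)/(1+1.2%) − 1 = 5.8300%.
Compounded over 3 years: (1 + 0.058300)^3 − 1 ≈ 0.18530.

18.53%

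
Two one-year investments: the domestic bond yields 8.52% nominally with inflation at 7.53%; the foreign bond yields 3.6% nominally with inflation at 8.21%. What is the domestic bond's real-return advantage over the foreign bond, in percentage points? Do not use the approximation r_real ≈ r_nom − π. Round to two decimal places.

The domestic bond real return: 1.0852/1.0753 − 1 = 0.921%.
The foreign bond real return: 1.036/1.0821 − 1 = -4.260%.
Difference: 0.921 − (-4.260) = 5.181 pp.

5.18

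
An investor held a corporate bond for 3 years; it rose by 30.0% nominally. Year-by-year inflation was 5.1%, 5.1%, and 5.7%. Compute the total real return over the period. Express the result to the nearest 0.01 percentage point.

Cumulative inflation factor: 1.051 × 1.051 × 1.057 ≈ 1.16756.
Nominal growth factor: 1.30000. Real growth factor = 1.30000 / 1.16756 ≈ 1.11343.
Total real return ≈ 11.3430%.

11.34%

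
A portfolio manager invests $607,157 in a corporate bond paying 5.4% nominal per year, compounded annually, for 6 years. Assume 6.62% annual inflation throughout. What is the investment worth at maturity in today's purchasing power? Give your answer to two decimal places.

$566,647.01

Nominal value at maturity: $607,157 × (1 + 5.4%)^6 ≈ $832,424.15.
Price-level factor over 6 years: (1 + 6.62%)^6 ≈ 1.4690347500.
Dividing the nominal maturity value by the price-level factor gives the value in today's money.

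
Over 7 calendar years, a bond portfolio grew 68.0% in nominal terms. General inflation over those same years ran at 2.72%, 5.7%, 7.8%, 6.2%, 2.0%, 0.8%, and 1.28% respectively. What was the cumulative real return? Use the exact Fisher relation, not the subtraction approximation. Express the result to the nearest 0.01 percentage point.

Cumulative inflation factor: 1.0272 × 1.057 × 1.078 × 1.062 × 1.020 × 1.008 × 1.0128 ≈ 1.29437.
Nominal growth factor: 1.68000. Real growth factor = 1.68000 / 1.29437 ≈ 1.29793.
Total real return ≈ 29.7931%.

29.79%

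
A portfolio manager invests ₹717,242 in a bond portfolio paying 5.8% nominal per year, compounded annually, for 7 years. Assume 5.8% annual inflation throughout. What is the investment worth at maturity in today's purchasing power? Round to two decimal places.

₹717,242.00

Nominal value at maturity: ₹717,242 × (1 + 5.8%)^7 ≈ ₹1,064,303.25.
Price-level factor over 7 years: (1 + 5.8%)^7 ≈ 1.4838830495.
The maturity value deflated by that factor is the answer in today's purchasing power.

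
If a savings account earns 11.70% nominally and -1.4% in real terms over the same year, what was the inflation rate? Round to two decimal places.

From (1+r_nom) = (1+r_real)(1+π), we get 1+π = (1 + 11.70%)/(1 − 1.4%) = 1.1170/0.986 ≈ 1.13286.
So π ≈ 13.2860%.

13.29%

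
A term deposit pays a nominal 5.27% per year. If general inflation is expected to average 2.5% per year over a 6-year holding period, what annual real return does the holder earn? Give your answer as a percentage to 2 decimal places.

2.70%

With constant rates the annual real return is the same each year: (1+5.27%)/(1+2.5%) − 1 = 0.02702.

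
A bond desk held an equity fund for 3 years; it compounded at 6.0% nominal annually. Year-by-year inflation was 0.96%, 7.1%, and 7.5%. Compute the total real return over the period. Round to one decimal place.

Cumulative inflation factor: 1.0096 × 1.071 × 1.075 ≈ 1.16238.
Nominal growth factor: 1.19102. Real growth factor = 1.19102 / 1.16238 ≈ 1.02464.
Total real return ≈ 2.4638%.

2.5%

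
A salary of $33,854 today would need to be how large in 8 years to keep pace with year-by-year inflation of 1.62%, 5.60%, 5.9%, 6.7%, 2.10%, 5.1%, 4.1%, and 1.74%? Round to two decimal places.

$46,653.52

Cumulative price-level factor: 1.0162 × 1.0560 × 1.059 × 1.067 × 1.0210 × 1.051 × 1.041 × 1.0174 ≈ 1.3780799345.
Multiplying $33,854 by the price-level factor gives the future nominal sum.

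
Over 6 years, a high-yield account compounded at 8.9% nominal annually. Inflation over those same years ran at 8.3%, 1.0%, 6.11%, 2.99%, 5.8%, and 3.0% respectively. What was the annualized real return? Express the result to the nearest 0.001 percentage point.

4.205%

Cumulative inflation factor: 1.083 × 1.010 × 1.0611 × 1.0299 × 1.058 × 1.030 ≈ 1.30264.
Nominal growth factor: 1.66789. Real growth factor = 1.66789 / 1.30264 ≈ 1.28039.
Annualized: 1.28039^(1/6) − 1 ≈ 0.04205.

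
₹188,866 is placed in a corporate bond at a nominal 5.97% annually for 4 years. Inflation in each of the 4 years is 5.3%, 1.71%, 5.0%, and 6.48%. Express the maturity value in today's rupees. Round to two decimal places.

Nominal value at maturity: ₹188,866 × (1 + 5.97%)^4 ≈ ₹238,169.16.
Price-level factor over 4 years: 1.053 × 1.0171 × 1.050 × 1.0648 ≈ 1.1974278837.
Dividing the nominal maturity value by the price-level factor gives the value in today's money.

₹198,900.63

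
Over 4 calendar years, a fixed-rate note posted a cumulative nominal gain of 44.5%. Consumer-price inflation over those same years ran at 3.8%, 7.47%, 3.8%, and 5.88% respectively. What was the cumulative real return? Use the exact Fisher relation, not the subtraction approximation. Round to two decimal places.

17.86%

Cumulative inflation factor: 1.038 × 1.0747 × 1.038 × 1.0588 ≈ 1.22602.
Nominal growth factor: 1.44500. Real growth factor = 1.44500 / 1.22602 ≈ 1.17861.
Total real return ≈ 17.8615%.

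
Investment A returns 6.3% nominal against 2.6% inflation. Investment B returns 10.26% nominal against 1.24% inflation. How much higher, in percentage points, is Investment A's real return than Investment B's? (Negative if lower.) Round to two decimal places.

Investment A real return: 1.063/1.026 − 1 = 3.606%.
Investment B real return: 1.1026/1.0124 − 1 = 8.910%.
Difference: 3.606 − 8.910 = -5.304 pp.

-5.30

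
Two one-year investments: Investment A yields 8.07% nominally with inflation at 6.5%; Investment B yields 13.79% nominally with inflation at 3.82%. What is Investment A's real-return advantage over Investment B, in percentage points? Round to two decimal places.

Investment A real return: 1.0807/1.065 − 1 = 1.474%.
Investment B real return: 1.1379/1.0382 − 1 = 9.603%.
Difference: 1.474 − 9.603 = -8.129 pp.

-8.13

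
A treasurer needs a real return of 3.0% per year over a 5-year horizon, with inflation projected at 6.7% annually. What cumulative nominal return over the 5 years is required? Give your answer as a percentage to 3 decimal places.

60.328%

Required annual nominal rate: (1+3.0%)(1+6.7%) − 1 = 9.901%.
Cumulative over 5 years: (1 + 0.09901)^5 − 1 ≈ 0.60328.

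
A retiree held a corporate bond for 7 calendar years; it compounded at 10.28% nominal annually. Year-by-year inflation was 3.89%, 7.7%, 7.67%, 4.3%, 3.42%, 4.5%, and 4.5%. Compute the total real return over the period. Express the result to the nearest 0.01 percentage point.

Cumulative inflation factor: 1.0389 × 1.077 × 1.0767 × 1.043 × 1.0342 × 1.045 × 1.045 ≈ 1.41908.
Nominal growth factor: 1.98371. Real growth factor = 1.98371 / 1.41908 ≈ 1.39789.
Total real return ≈ 39.7886%.

39.79%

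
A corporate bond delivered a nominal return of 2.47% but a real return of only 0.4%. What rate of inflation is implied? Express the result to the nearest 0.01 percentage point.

From (1+r_nom) = (1+r_real)(1+π), we get 1+π = (1 + 2.47%)/(1 + 0.4%) = 1.0247/1.004 ≈ 1.02062.
So π ≈ 2.0618%.

2.06%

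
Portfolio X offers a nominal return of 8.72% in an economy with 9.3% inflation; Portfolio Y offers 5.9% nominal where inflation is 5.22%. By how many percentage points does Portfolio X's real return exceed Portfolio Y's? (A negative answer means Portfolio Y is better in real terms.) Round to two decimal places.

-1.18

Portfolio X real return: 1.0872/1.093 − 1 = -0.531%.
Portfolio Y real return: 1.059/1.0522 − 1 = 0.646%.
Difference: -0.531 − 0.646 = -1.177 pp.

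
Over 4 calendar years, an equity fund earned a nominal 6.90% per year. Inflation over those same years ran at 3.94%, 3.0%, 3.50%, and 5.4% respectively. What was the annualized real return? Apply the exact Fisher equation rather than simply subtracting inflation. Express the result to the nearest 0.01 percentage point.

Cumulative inflation factor: 1.0394 × 1.030 × 1.0350 × 1.054 ≈ 1.16789.
Nominal growth factor: 1.30590. Real growth factor = 1.30590 / 1.16789 ≈ 1.11818.
Annualized: 1.11818^(1/4) − 1 ≈ 0.02832.

2.83%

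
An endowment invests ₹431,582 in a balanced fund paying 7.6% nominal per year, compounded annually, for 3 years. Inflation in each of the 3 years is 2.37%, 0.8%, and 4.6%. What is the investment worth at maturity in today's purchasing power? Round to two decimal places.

₹498,121.42

Nominal value at maturity: ₹431,582 × (1 + 7.6%)^3 ≈ ₹537,650.60.
Price-level factor over 3 years: 1.0237 × 1.008 × 1.046 = 1.0793565216.
The maturity value deflated by that factor is the answer in today's purchasing power.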